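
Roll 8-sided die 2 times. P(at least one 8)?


P(no 8)^2 = (7/8)^2 = 49/64
P(≥1) = 1 - 49/64 = 15/64

P = 15/64 ≈ 23.44%


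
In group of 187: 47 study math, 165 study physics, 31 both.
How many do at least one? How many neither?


|A∪B| = 47+165-31 = 181
Neither = 187-181 = 6

At least one: 181; Neither: 6


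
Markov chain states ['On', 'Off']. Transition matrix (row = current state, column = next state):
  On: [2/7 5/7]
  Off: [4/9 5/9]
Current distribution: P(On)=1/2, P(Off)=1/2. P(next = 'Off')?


P(next=Off) = Σᵢ P(now=i)×P(i→Off)
= 1/2×5/7 + 1/2×5/9
= 5/14 + 5/18 = 40/63

P = 40/63 ≈ 0.6349


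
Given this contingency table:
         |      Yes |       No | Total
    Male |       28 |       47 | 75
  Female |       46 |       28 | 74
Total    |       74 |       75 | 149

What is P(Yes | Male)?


P(Yes | Male) = 28/(28+47) = 28/75

P(Yes|Male) = 28/75 ≈ 37.33%


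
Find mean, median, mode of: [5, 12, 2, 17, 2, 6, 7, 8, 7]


Sorted: [2, 2, 5, 6, 7, 7, 8, 12, 17]
Mean = 66/9 = 22/3
Median = 7
Freq: {5: 1, 12: 1, 2: 2, 17: 1, 6: 1, 7: 2, 8: 1}
Mode: [2, 7]

Mean=22/3, Median=7, Mode=[2, 7]


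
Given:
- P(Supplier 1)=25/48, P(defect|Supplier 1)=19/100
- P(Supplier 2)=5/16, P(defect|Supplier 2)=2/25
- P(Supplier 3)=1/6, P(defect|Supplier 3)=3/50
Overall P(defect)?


P(B) = Σ P(B|Aᵢ)×P(Aᵢ)
  19/100×25/48 = 19/192
  2/25×5/16 = 1/40
  3/50×1/6 = 1/100
Sum = 643/4800

P(defect) = 643/4800 ≈ 13.40%


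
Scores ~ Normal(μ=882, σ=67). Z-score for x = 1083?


z = (x - μ)/σ = (1083 - 882)/67 = 3.0

z = 3.0


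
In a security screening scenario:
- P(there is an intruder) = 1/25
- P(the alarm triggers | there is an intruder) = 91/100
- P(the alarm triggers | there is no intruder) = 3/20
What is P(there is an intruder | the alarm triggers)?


Using Bayes' theorem:
P(A|B) = P(B|A)·P(A) / P(B)

P(the alarm triggers) = 91/100 × 1/25 + 3/20 × 24/25
= 91/2500 + 18/125 = 451/2500

P(there is an intruder|the alarm triggers) = (91/2500) / (451/2500) = 91/451

P(there is an intruder|the alarm triggers) = 91/451 ≈ 20.18%


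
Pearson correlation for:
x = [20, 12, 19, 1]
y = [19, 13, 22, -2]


n=4, Σx=52, Σy=52, Σxy=952, Σx²=906, Σy²=1018
r = (4×952 - 52×52)/√((4×906 - 52²)(4×1018 - 52²))
= 1104/√(920×1368) = 1104/√1258560 ≈ 1104/1121.8556 ≈ 0.9841

r ≈ 0.9841


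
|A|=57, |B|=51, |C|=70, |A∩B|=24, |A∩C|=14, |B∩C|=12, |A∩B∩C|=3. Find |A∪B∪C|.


|A∪B∪C| = 57+51+70-24-14-12+3 = 131

|A∪B∪C| = 131


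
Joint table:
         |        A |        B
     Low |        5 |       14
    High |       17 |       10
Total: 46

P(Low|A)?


P(Low|A) = 5/(5+17) = 5/22

P = 5/22 ≈ 22.73%


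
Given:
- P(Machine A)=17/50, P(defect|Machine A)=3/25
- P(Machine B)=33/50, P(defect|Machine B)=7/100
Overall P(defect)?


P(B) = Σ P(B|Aᵢ)×P(Aᵢ)
  3/25×17/50 = 51/1250
  7/100×33/50 = 231/5000
Sum = 87/1000

P(defect) = 87/1000 ≈ 8.70%


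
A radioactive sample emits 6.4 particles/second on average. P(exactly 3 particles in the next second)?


Poisson(λ=6.4): P(X=3) = e^(-λ)×λ^k/k!
= e^(-6.4) × 6.4^3 / 3!
≈ 0.001661557273 × 262.144 / 6 ≈ 0.072595

P(X=3) ≈ 0.072595 ≈ 7.26%


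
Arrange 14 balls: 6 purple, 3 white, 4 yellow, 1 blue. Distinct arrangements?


14!/(6!×3!×4!×1!) = 840840

840840


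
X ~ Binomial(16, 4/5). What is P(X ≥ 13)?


P(X ≥ 13) = Σ P(X=i) for i=13..16
P(X=13) = 7516192768/30517578125
P(X=14) = 6442450944/30517578125
P(X=15) = 17179869184/152587890625
P(X=16) = 4294967296/152587890625
Sum = 18253611008/30517578125

P(X ≥ 13) = 18253611008/30517578125 ≈ 59.81%


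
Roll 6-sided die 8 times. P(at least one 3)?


P(no 3)^8 = (5/6)^8 = 390625/1679616
P(≥1) = 1 - 390625/1679616 = 1288991/1679616

P = 1288991/1679616 ≈ 76.74%


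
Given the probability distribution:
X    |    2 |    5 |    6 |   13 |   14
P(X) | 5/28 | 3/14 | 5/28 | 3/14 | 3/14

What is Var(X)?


E[X] = 58/7
E[X²] = 635/7
Var(X) = E[X²] - (E[X])² = 635/7 - 3364/49 = 1081/49

Var(X) = 1081/49 ≈ 22.0612


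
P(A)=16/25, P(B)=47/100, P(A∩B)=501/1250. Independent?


P(A)×P(B) = 188/625
P(A∩B) = 501/1250
Not equal → NOT independent

No, not independent


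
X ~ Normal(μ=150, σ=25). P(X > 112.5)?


z = (112.5-150)/25 = -1.5
P(X > 112.5) = 1 - P(Z ≤ -1.5) = 1 - 0.0668 = 0.9332

P(X > 112.5) ≈ 0.9332


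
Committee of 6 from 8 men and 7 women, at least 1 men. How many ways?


Count by #men:
  1M,5W: C(8,1)×C(7,5)=168
  2M,4W: C(8,2)×C(7,4)=980
  3M,3W: C(8,3)×C(7,3)=1960
  4M,2W: C(8,4)×C(7,2)=1470
  5M,1W: C(8,5)×C(7,1)=392
  6M,0W: C(8,6)×C(7,0)=28
Total = 4998

4998


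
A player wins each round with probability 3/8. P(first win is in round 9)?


Geometric: P(X=9) = (1-p)^(k-1)×p = (5/8)^8×3/8 = 1171875/134217728

P(X=9) = 1171875/134217728 ≈ 0.87%


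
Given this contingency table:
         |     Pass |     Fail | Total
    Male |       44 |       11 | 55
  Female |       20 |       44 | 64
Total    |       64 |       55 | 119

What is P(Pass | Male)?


P(Pass | Male) = 44/(44+11) = 44/55 = 4/5

P(Pass|Male) = 4/5 ≈ 80.00%


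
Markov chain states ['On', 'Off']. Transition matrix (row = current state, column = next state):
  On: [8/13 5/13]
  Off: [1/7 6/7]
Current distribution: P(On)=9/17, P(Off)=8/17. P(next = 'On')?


P(next=On) = Σᵢ P(now=i)×P(i→On)
= 9/17×8/13 + 8/17×1/7
= 72/221 + 8/119 = 608/1547

P = 608/1547 ≈ 0.3930


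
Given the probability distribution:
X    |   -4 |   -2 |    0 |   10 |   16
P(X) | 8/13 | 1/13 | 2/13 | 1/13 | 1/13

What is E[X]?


E[X] = Σ x·P(X=x)
= (-4)×(8/13) + (-2)×(1/13) + (0)×(2/13) + (10)×(1/13) + (16)×(1/13)
= -8/13

E[X] = -8/13


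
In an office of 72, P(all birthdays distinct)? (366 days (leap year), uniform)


P(all different) = Π(366-i)/366 for i=0..71
= (366/366)×(365/366)×...×(295/366)
= 0.000559

P ≈ 0.0006 ≈ 0.06%


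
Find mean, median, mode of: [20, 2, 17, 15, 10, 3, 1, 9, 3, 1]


Sorted: [1, 1, 2, 3, 3, 9, 10, 15, 17, 20]
Mean = 81/10
Median = 6
Freq: {20: 1, 2: 1, 17: 1, 15: 1, 10: 1, 3: 2, 1: 2, 9: 1}
Mode: [1, 3]

Mean=81/10, Median=6, Mode=[1, 3]


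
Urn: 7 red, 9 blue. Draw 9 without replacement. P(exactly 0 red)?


Hypergeometric: C(7,0)×C(9,9)/C(16,9)
= 1×1/11440 = 1/11440

P(X=0) = 1/11440 ≈ 0.01%


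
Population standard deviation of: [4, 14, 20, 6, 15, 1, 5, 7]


Mean = 72/8 = 9
  (4-9)²=25
  (14-9)²=25
  (20-9)²=121
  (6-9)²=9
  (15-9)²=36
  (1-9)²=64
  (5-9)²=16
  (7-9)²=4
Σ(x-μ)² = 300
σ² = 300/8 = 75/2

σ = √(75/2) ≈ 6.1237


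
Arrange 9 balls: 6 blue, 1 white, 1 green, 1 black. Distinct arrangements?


9!/(6!×1!×1!×1!) = 504

504


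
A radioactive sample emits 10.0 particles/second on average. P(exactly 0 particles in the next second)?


Poisson(λ=10.0): P(X=0) = e^(-λ)×λ^k/k!
= e^(-10.0) × 10.0^0 / 0!
≈ 4.539992976e-05 × 1 / 1 ≈ 0.000045

P(X=0) ≈ 0.000045 ≈ 0.00%


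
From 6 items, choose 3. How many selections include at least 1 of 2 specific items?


Complement: C(6,3) - C(4,3) = 20 - 4 = 16

16


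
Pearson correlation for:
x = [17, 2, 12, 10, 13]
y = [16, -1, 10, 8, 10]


n=5, Σx=54, Σy=43, Σxy=600, Σx²=706, Σy²=521
r = (5×600 - 54×43)/√((5×706 - 54²)(5×521 - 43²))
= 678/√(614×756) = 678/√464184 ≈ 678/681.3105 ≈ 0.9951

r ≈ 0.9951


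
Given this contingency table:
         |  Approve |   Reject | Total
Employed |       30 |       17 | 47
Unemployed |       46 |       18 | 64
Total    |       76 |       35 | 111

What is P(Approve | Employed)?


P(Approve | Employed) = 30/(30+17) = 30/47

P(Approve|Employed) = 30/47 ≈ 63.83%


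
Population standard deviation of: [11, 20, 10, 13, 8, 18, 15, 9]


Mean = 104/8 = 13
  (11-13)²=4
  (20-13)²=49
  (10-13)²=9
  (13-13)²=0
  (8-13)²=25
  (18-13)²=25
  (15-13)²=4
  (9-13)²=16
Σ(x-μ)² = 132
σ² = 132/8 = 33/2

σ = √(33/2) ≈ 4.0620


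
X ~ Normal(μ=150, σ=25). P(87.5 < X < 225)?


z₁=(87.5-150)/25=-2.5, z₂=(225-150)/25=3.0
P = Φ(3.0) - Φ(-2.5) = 0.998650 - 0.006210 = 0.992440 ≈ 0.9924

P(87.5 < X < 225) ≈ 0.9924


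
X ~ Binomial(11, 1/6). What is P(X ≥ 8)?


P(X ≥ 8) = Σ P(X=i) for i=8..11
P(X=8) = 6875/120932352
P(X=9) = 1375/362797056
P(X=10) = 55/362797056
P(X=11) = 1/362797056
Sum = 919/15116544

P(X ≥ 8) = 919/15116544 ≈ 0.01%


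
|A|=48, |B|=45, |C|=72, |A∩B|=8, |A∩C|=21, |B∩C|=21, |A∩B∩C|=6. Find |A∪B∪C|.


|A∪B∪C| = 48+45+72-8-21-21+6 = 121

|A∪B∪C| = 121


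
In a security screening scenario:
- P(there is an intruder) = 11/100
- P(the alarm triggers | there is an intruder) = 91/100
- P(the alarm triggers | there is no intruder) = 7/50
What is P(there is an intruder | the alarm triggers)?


Using Bayes' theorem:
P(A|B) = P(B|A)·P(A) / P(B)

P(the alarm triggers) = 91/100 × 11/100 + 7/50 × 89/100
= 1001/10000 + 623/5000 = 2247/10000

P(there is an intruder|the alarm triggers) = (1001/10000) / (2247/10000) = 143/321

P(there is an intruder|the alarm triggers) = 143/321 ≈ 44.55%


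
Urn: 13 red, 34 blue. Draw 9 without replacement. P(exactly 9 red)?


Hypergeometric: C(13,9)×C(34,0)/C(47,9)
= 715×1/1362649145 = 1/1905803

P(X=9) = 1/1905803 ≈ 0.00%


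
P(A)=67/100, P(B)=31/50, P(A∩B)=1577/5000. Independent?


P(A)×P(B) = 2077/5000
P(A∩B) = 1577/5000
Not equal → NOT independent

No, not independent


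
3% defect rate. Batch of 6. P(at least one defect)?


P(all good) = (97/100)^6 = 832972004929/1000000000000
P(≥1 defect) = 167027995071/1000000000000

P = 167027995071/1000000000000 ≈ 16.70%


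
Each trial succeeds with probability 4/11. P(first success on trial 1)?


Geometric: P(X=1) = (1-p)^(k-1)×p = (7/11)^0×4/11 = 4/11

P(X=1) = 4/11 ≈ 36.36%


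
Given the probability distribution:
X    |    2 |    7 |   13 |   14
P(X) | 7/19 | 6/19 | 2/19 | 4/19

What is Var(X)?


E[X] = 138/19
E[X²] = 76
Var(X) = E[X²] - (E[X])² = 76 - 19044/361 = 8392/361

Var(X) = 8392/361 ≈ 23.2465


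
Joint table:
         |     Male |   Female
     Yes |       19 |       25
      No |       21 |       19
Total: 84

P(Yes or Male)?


P(Yes∨Male) = P(Yes) + P(Male) - P(Yes∧Male)
= (44 + 40 - 19)/84 = 65/84

P = 65/84 ≈ 77.38%


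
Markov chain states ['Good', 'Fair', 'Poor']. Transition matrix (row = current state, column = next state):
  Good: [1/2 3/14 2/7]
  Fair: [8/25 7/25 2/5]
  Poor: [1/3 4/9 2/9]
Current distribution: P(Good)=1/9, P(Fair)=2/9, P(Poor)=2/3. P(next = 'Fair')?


P(next=Fair) = Σᵢ P(now=i)×P(i→Fair)
= 1/9×3/14 + 2/9×7/25 + 2/3×4/9
= 1/42 + 14/225 + 8/27 = 3613/9450

P = 3613/9450 ≈ 0.3823


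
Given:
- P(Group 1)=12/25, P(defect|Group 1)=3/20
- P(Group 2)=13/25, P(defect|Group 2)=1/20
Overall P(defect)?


P(B) = Σ P(B|Aᵢ)×P(Aᵢ)
  3/20×12/25 = 9/125
  1/20×13/25 = 13/500
Sum = 49/500

P(defect) = 49/500 ≈ 9.80%


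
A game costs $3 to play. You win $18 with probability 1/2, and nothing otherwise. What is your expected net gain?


E[gain] = (18-3)×1/2 + (-3)×1/2
= 15/2 - 3/2 = 6

Expected net gain = $6 ≈ $6.00


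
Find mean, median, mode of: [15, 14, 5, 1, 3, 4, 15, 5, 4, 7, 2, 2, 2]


Sorted: [1, 2, 2, 2, 3, 4, 4, 5, 5, 7, 14, 15, 15]
Mean = 79/13
Median = 4
Freq: {15: 2, 14: 1, 5: 2, 1: 1, 3: 1, 4: 2, 7: 1, 2: 3}
Mode: [2]

Mean=79/13, Median=4, Mode=2


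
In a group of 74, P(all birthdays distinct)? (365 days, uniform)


P(all different) = Π(365-i)/365 for i=0..73
= (365/365)×(364/365)×...×(292/365)
= 0.000351

P ≈ 0.0004 ≈ 0.04%


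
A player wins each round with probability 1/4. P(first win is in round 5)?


Geometric: P(X=5) = (1-p)^(k-1)×p = (3/4)^4×1/4 = 81/1024

P(X=5) = 81/1024 ≈ 7.91%


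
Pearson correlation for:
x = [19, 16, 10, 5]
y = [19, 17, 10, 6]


n=4, Σx=50, Σy=52, Σxy=763, Σx²=742, Σy²=786
r = (4×763 - 50×52)/√((4×742 - 50²)(4×786 - 52²))
= 452/√(468×440) = 452/√205920 ≈ 452/453.7841 ≈ 0.9961

r ≈ 0.9961


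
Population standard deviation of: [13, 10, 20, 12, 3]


Mean = 58/5
  (13-58/5)²=49/25
  (10-58/5)²=64/25
  (20-58/5)²=1764/25
  (12-58/5)²=4/25
  (3-58/5)²=1849/25
Σ(x-μ)² = 746/5
σ² = (746/5)/5 = 746/25

σ = √(746/25) ≈ 5.4626


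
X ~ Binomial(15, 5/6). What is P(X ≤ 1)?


P(X ≤ 1) = Σ P(X=i) for i=0..1
P(X=0) = 1/470184984576
P(X=1) = 25/156728328192
Sum = 19/117546246144

P(X ≤ 1) = 19/117546246144 ≈ 0.00%


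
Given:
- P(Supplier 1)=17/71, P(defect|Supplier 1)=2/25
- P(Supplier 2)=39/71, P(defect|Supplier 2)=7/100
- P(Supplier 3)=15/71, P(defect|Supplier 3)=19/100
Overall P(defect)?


P(B) = Σ P(B|Aᵢ)×P(Aᵢ)
  2/25×17/71 = 34/1775
  7/100×39/71 = 273/7100
  19/100×15/71 = 57/1420
Sum = 347/3550

P(defect) = 347/3550 ≈ 9.77%


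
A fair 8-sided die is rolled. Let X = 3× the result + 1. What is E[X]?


E[die] = (1+8)/2 = 9/2
E[X] = 3×9/2 + 1 = 29/2

E[X] = 29/2


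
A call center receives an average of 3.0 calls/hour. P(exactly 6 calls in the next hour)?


Poisson(λ=3.0): P(X=6) = e^(-λ)×λ^k/k!
= e^(-3.0) × 3.0^6 / 6!
≈ 0.04978706837 × 729 / 720 ≈ 0.050409

P(X=6) ≈ 0.050409 ≈ 5.04%


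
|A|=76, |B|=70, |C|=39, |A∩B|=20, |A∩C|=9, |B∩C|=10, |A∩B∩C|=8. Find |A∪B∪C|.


|A∪B∪C| = 76+70+39-20-9-10+8 = 154

|A∪B∪C| = 154


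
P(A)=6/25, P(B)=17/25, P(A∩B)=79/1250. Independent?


P(A)×P(B) = 102/625
P(A∩B) = 79/1250
Not equal → NOT independent

No, not independent


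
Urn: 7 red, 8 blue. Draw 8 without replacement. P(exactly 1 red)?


Hypergeometric: C(7,1)×C(8,7)/C(15,8)
= 7×8/6435 = 56/6435

P(X=1) = 56/6435 ≈ 0.87%


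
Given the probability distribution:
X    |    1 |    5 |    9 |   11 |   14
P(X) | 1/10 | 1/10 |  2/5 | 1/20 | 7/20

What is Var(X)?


E[X] = 193/20
E[X²] = 2193/20
Var(X) = E[X²] - (E[X])² = 2193/20 - 37249/400 = 6611/400

Var(X) = 6611/400 ≈ 16.5275


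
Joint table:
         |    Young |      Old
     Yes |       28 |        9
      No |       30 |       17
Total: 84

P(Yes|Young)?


P(Yes|Young) = 28/(28+30) = 28/58 = 14/29

P = 14/29 ≈ 48.28%


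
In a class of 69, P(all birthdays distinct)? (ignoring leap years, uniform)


P(all different) = Π(365-i)/365 for i=0..68
= (365/365)×(364/365)×...×(297/365)
= 0.001036

P ≈ 0.0010 ≈ 0.10%


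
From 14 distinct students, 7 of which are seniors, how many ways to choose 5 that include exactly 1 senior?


Choose 1 of the 7 seniors and 4 of the other 7 students:
C(7,1)×C(7,4) = 7×35 = 245

245


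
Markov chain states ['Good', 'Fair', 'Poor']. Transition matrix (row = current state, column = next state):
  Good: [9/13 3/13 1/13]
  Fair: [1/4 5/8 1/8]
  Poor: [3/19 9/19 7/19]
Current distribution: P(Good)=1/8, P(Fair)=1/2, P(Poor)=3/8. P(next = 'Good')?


P(next=Good) = Σᵢ P(now=i)×P(i→Good)
= 1/8×9/13 + 1/2×1/4 + 3/8×3/19
= 9/104 + 1/8 + 9/152 = 535/1976

P = 535/1976 ≈ 0.2707


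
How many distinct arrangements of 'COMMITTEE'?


Letters: 9, freq: {'C': 1, 'O': 1, 'M': 2, 'I': 1, 'T': 2, 'E': 2}
9!/(1!×1!×2!×1!×2!×2!) = 362880/8 = 45360

45360


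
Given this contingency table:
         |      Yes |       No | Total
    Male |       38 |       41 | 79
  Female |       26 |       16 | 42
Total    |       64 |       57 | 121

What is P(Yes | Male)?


P(Yes | Male) = 38/(38+41) = 38/79

P(Yes|Male) = 38/79 ≈ 48.10%


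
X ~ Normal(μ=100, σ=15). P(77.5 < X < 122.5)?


z₁=(77.5-100)/15=-1.5, z₂=(122.5-100)/15=1.5
P = Φ(1.5) - Φ(-1.5) = 0.933193 - 0.066807 = 0.866386 ≈ 0.8664

P(77.5 < X < 122.5) ≈ 0.8664


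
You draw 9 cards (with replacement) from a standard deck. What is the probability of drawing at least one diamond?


P(not a diamond) = 39/52 = 3/4
P(none in 9 draws) = (3/4)^9 = 19683/262144
P(≥1 diamond) = 1 - 19683/262144 = 242461/262144

P = 242461/262144 ≈ 92.49%


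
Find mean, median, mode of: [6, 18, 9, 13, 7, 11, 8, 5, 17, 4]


Sorted: [4, 5, 6, 7, 8, 9, 11, 13, 17, 18]
Mean = 98/10 = 49/5
Median = 17/2
Freq: {6: 1, 18: 1, 9: 1, 13: 1, 7: 1, 11: 1, 8: 1, 5: 1, 17: 1, 4: 1}
Mode: No mode

Mean=49/5, Median=17/2, Mode=No mode


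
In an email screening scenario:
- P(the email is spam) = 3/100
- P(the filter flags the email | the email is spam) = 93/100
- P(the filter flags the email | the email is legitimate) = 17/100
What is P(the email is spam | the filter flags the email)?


Using Bayes' theorem:
P(A|B) = P(B|A)·P(A) / P(B)

P(the filter flags the email) = 93/100 × 3/100 + 17/100 × 97/100
= 279/10000 + 1649/10000 = 241/1250

P(the email is spam|the filter flags the email) = (279/10000) / (241/1250) = 279/1928

P(the email is spam|the filter flags the email) = 279/1928 ≈ 14.47%


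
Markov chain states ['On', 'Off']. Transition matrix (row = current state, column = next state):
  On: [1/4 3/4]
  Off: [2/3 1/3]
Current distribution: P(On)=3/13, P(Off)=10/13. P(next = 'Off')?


P(next=Off) = Σᵢ P(now=i)×P(i→Off)
= 3/13×3/4 + 10/13×1/3
= 9/52 + 10/39 = 67/156

P = 67/156 ≈ 0.4295


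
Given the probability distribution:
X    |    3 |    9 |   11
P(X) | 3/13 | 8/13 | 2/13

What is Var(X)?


E[X] = 103/13
E[X²] = 917/13
Var(X) = E[X²] - (E[X])² = 917/13 - 10609/169 = 1312/169

Var(X) = 1312/169 ≈ 7.7633


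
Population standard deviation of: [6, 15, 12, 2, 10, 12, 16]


Mean = 73/7
  (6-73/7)²=961/49
  (15-73/7)²=1024/49
  (12-73/7)²=121/49
  (2-73/7)²=3481/49
  (10-73/7)²=9/49
  (12-73/7)²=121/49
  (16-73/7)²=1521/49
Σ(x-μ)² = 1034/7
σ² = (1034/7)/7 = 1034/49

σ = √(1034/49) ≈ 4.5937


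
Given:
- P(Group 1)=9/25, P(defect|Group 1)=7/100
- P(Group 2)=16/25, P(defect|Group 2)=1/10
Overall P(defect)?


P(B) = Σ P(B|Aᵢ)×P(Aᵢ)
  7/100×9/25 = 63/2500
  1/10×16/25 = 8/125
Sum = 223/2500

P(defect) = 223/2500 ≈ 8.92%


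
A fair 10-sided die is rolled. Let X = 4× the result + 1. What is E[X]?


E[die] = (1+10)/2 = 11/2
E[X] = 4×11/2 + 1 = 23

E[X] = 23


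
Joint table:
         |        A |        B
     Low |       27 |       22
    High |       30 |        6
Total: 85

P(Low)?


P(Low) = (27+22)/85 = 49/85

P(Low) = 49/85 ≈ 57.65%


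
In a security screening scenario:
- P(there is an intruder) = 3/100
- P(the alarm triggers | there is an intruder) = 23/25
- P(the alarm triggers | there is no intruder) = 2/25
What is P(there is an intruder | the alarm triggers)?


Using Bayes' theorem:
P(A|B) = P(B|A)·P(A) / P(B)

P(the alarm triggers) = 23/25 × 3/100 + 2/25 × 97/100
= 69/2500 + 97/1250 = 263/2500

P(there is an intruder|the alarm triggers) = (69/2500) / (263/2500) = 69/263

P(there is an intruder|the alarm triggers) = 69/263 ≈ 26.24%


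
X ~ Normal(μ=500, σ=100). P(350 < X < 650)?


z₁=(350-500)/100=-1.5, z₂=(650-500)/100=1.5
P = Φ(1.5) - Φ(-1.5) = 0.933193 - 0.066807 = 0.866386 ≈ 0.8664

P(350 < X < 650) ≈ 0.8664


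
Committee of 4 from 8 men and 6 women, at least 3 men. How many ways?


Count by #men:
  3M,1W: C(8,3)×C(6,1)=336
  4M,0W: C(8,4)×C(6,0)=70
Total = 406

406


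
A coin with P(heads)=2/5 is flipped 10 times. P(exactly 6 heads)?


Binomial: P(X=6) = C(10,6)×p^6×(1-p)^4
= 210 × 64/15625 × 81/625 = 217728/1953125

P(X=6) = 217728/1953125 ≈ 11.15%


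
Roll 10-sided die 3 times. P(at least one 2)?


P(no 2)^3 = (9/10)^3 = 729/1000
P(≥1) = 1 - 729/1000 = 271/1000

P = 271/1000 ≈ 27.10%


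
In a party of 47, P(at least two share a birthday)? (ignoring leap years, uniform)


P(all different) = Π(365-i)/365 for i=0..46
= 0.045226
P(match) = 1 - 0.045226 = 0.954774

P ≈ 0.9548 ≈ 95.48%


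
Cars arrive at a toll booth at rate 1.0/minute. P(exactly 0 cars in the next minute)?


Poisson(λ=1.0): P(X=0) = e^(-λ)×λ^k/k!
= e^(-1.0) × 1.0^0 / 0!
≈ 0.3678794412 × 1 / 1 ≈ 0.367879

P(X=0) ≈ 0.367879 ≈ 36.79%


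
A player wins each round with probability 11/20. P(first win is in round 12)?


Geometric: P(X=12) = (1-p)^(k-1)×p = (9/20)^11×11/20 = 345191655699/4096000000000000

P(X=12) = 345191655699/4096000000000000 ≈ 0.01%


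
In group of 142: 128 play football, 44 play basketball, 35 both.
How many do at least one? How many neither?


|A∪B| = 128+44-35 = 137
Neither = 142-137 = 5

At least one: 137; Neither: 5


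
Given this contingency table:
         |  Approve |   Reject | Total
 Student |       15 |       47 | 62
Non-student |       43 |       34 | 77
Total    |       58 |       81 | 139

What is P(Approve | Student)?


P(Approve | Student) = 15/(15+47) = 15/62

P(Approve|Student) = 15/62 ≈ 24.19%


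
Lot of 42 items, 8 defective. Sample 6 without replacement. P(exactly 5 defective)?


Hypergeometric: C(8,5)×C(34,1)/C(42,6)
= 56×34/5245786 = 136/374699

P(X=5) = 136/374699 ≈ 0.04%


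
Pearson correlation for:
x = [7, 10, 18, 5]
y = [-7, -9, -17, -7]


n=4, Σx=40, Σy=-40, Σxy=-480, Σx²=498, Σy²=468
r = (4×(-480) - 40×(-40))/√((4×498 - 40²)(4×468 - (-40)²))
= -320/√(392×272) = -320/√106624 ≈ -320/326.5333 ≈ -0.9800

r ≈ -0.9800


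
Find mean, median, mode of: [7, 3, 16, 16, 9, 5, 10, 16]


Sorted: [3, 5, 7, 9, 10, 16, 16, 16]
Mean = 82/8 = 41/4
Median = 19/2
Freq: {7: 1, 3: 1, 16: 3, 9: 1, 5: 1, 10: 1}
Mode: [16]

Mean=41/4, Median=19/2, Mode=16


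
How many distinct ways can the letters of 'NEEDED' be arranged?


Letters: 6, freq: {'N': 1, 'E': 3, 'D': 2}
6!/(1!×3!×2!) = 720/12 = 60

60


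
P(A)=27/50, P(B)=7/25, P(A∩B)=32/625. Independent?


P(A)×P(B) = 189/1250
P(A∩B) = 32/625
Not equal → NOT independent

No, not independent


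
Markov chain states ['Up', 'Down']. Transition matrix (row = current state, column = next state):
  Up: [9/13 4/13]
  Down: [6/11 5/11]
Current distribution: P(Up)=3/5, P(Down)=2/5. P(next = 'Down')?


P(next=Down) = Σᵢ P(now=i)×P(i→Down)
= 3/5×4/13 + 2/5×5/11
= 12/65 + 2/11 = 262/715

P = 262/715 ≈ 0.3664


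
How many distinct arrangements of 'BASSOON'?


Letters: 7, freq: {'B': 1, 'A': 1, 'S': 2, 'O': 2, 'N': 1}
7!/(1!×1!×2!×2!×1!) = 5040/4 = 1260

1260


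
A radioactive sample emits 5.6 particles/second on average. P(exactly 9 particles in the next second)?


Poisson(λ=5.6): P(X=9) = e^(-λ)×λ^k/k!
= e^(-5.6) × 5.6^9 / 9!
≈ 0.003697863716 × 5416169.44814 / 362880 ≈ 0.055193

P(X=9) ≈ 0.055193 ≈ 5.52%


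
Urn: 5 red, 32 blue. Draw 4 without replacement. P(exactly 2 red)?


Hypergeometric: C(5,2)×C(32,2)/C(37,4)
= 10×496/66045 = 992/13209

P(X=2) = 992/13209 ≈ 7.51%


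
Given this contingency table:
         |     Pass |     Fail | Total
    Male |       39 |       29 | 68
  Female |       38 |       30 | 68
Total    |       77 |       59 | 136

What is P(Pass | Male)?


P(Pass | Male) = 39/(39+29) = 39/68

P(Pass|Male) = 39/68 ≈ 57.35%


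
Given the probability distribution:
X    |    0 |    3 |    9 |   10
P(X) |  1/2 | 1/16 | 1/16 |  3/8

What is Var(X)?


E[X] = 9/2
E[X²] = 345/8
Var(X) = E[X²] - (E[X])² = 345/8 - 81/4 = 183/8

Var(X) = 183/8 ≈ 22.8750


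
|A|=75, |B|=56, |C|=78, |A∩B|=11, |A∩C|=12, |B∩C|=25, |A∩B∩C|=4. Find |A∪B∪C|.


|A∪B∪C| = 75+56+78-11-12-25+4 = 165

|A∪B∪C| = 165


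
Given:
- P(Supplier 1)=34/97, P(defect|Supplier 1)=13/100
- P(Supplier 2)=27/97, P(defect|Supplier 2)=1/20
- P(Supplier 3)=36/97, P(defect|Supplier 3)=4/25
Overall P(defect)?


P(B) = Σ P(B|Aᵢ)×P(Aᵢ)
  13/100×34/97 = 221/4850
  1/20×27/97 = 27/1940
  4/25×36/97 = 144/2425
Sum = 1153/9700

P(defect) = 1153/9700 ≈ 11.89%


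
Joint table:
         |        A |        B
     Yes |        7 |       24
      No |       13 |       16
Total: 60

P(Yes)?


P(Yes) = (7+24)/60 = 31/60

P(Yes) = 31/60 ≈ 51.67%


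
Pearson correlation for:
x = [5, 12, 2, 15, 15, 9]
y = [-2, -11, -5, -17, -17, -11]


n=6, Σx=58, Σy=-63, Σxy=-761, Σx²=704, Σy²=849
r = (6×(-761) - 58×(-63))/√((6×704 - 58²)(6×849 - (-63)²))
= -912/√(860×1125) = -912/√967500 ≈ -912/983.6158 ≈ -0.9272

r ≈ -0.9272


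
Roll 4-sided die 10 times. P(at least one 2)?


P(no 2)^10 = (3/4)^10 = 59049/1048576
P(≥1) = 1 - 59049/1048576 = 989527/1048576

P = 989527/1048576 ≈ 94.37%


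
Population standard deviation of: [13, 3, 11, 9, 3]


Mean = 39/5
  (13-39/5)²=676/25
  (3-39/5)²=576/25
  (11-39/5)²=256/25
  (9-39/5)²=36/25
  (3-39/5)²=576/25
Σ(x-μ)² = 424/5
σ² = (424/5)/5 = 424/25

σ = √(424/25) ≈ 4.1183


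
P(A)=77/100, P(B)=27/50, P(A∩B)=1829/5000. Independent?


P(A)×P(B) = 2079/5000
P(A∩B) = 1829/5000
Not equal → NOT independent

No, not independent


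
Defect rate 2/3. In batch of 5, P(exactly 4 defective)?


Binomial: P(X=4) = C(5,4)×p^4×(1-p)^1
= 5 × 16/81 × 1/3 = 80/243

P(X=4) = 80/243 ≈ 32.92%


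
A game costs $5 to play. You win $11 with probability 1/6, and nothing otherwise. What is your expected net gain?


E[gain] = (11-5)×1/6 + (-5)×5/6
= 1 - 25/6 = -19/6

Expected net gain = $-19/6 ≈ $-3.17


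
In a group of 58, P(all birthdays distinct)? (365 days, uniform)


P(all different) = Π(365-i)/365 for i=0..57
= (365/365)×(364/365)×...×(308/365)
= 0.008335

P ≈ 0.0083 ≈ 0.83%


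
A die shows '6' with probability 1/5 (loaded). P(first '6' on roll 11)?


Geometric: P(X=11) = (1-p)^(k-1)×p = (4/5)^10×1/5 = 1048576/48828125

P(X=11) = 1048576/48828125 ≈ 2.15%


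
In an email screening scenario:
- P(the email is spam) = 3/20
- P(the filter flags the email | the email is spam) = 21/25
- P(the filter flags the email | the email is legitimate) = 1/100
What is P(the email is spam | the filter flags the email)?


Using Bayes' theorem:
P(A|B) = P(B|A)·P(A) / P(B)

P(the filter flags the email) = 21/25 × 3/20 + 1/100 × 17/20
= 63/500 + 17/2000 = 269/2000

P(the email is spam|the filter flags the email) = (63/500) / (269/2000) = 252/269

P(the email is spam|the filter flags the email) = 252/269 ≈ 93.68%


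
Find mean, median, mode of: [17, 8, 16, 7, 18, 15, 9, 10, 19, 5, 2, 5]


Sorted: [2, 5, 5, 7, 8, 9, 10, 15, 16, 17, 18, 19]
Mean = 131/12
Median = 19/2
Freq: {17: 1, 8: 1, 16: 1, 7: 1, 18: 1, 15: 1, 9: 1, 10: 1, 19: 1, 5: 2, 2: 1}
Mode: [5]

Mean=131/12, Median=19/2, Mode=5


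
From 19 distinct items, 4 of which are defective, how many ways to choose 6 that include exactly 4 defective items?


Choose 4 of the 4 defective items and 2 of the other 15 items:
C(4,4)×C(15,2) = 1×105 = 105

105


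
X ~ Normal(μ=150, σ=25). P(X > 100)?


z = (100-150)/25 = -2.0
P(X > 100) = 1 - P(Z ≤ -2.0) = 1 - 0.0228 = 0.9772

P(X > 100) ≈ 0.9772


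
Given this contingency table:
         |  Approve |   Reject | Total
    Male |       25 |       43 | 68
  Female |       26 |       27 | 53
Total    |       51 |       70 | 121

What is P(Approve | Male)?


P(Approve | Male) = 25/(25+43) = 25/68

P(Approve|Male) = 25/68 ≈ 36.76%


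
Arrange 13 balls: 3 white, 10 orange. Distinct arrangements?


13!/(3!×10!) = 286

286


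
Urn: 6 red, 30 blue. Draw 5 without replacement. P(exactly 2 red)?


Hypergeometric: C(6,2)×C(30,3)/C(36,5)
= 15×4060/376992 = 725/4488

P(X=2) = 725/4488 ≈ 16.15%


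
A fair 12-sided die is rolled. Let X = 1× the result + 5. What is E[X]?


E[die] = (1+12)/2 = 13/2
E[X] = 1×13/2 + 5 = 23/2

E[X] = 23/2


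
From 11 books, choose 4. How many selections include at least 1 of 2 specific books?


Complement: C(11,4) - C(9,4) = 330 - 126 = 204

204


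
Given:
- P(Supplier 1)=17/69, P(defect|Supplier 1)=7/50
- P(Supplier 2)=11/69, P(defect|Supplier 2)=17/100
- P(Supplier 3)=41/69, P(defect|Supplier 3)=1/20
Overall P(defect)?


P(B) = Σ P(B|Aᵢ)×P(Aᵢ)
  7/50×17/69 = 119/3450
  17/100×11/69 = 187/6900
  1/20×41/69 = 41/1380
Sum = 21/230

P(defect) = 21/230 ≈ 9.13%


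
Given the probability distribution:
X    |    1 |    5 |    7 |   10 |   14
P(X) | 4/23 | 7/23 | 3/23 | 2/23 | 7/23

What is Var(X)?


E[X] = 178/23
E[X²] = 1898/23
Var(X) = E[X²] - (E[X])² = 1898/23 - 31684/529 = 11970/529

Var(X) = 11970/529 ≈ 22.6276


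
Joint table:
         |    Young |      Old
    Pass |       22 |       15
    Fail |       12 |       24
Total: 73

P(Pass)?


P(Pass) = (22+15)/73 = 37/73

P(Pass) = 37/73 ≈ 50.68%


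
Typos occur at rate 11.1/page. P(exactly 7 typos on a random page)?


Poisson(λ=11.1): P(X=7) = e^(-λ)×λ^k/k!
= e^(-11.1) × 11.1^7 / 7!
≈ 1.511232382e-05 × 20761601.529 / 5040 ≈ 0.062253

P(X=7) ≈ 0.062253 ≈ 6.23%


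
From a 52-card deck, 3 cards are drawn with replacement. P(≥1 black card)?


P(not a black card) = 26/52 = 1/2
P(none in 3 draws) = (1/2)^3 = 1/8
P(≥1 black card) = 1 - 1/8 = 7/8

P = 7/8 ≈ 87.50%


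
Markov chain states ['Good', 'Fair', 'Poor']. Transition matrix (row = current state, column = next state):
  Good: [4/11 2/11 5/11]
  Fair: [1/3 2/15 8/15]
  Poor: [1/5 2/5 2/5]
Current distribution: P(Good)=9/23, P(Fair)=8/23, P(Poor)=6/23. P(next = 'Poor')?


P(next=Poor) = Σᵢ P(now=i)×P(i→Poor)
= 9/23×5/11 + 8/23×8/15 + 6/23×2/5
= 45/253 + 64/345 + 12/115 = 355/759

P = 355/759 ≈ 0.4677


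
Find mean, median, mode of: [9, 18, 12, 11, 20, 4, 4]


Sorted: [4, 4, 9, 11, 12, 18, 20]
Mean = 78/7
Median = 11
Freq: {9: 1, 18: 1, 12: 1, 11: 1, 20: 1, 4: 2}
Mode: [4]

Mean=78/7, Median=11, Mode=4


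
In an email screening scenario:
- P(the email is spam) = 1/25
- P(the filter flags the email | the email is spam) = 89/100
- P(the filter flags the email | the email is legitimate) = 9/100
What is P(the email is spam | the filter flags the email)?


Using Bayes' theorem:
P(A|B) = P(B|A)·P(A) / P(B)

P(the filter flags the email) = 89/100 × 1/25 + 9/100 × 24/25
= 89/2500 + 54/625 = 61/500

P(the email is spam|the filter flags the email) = (89/2500) / (61/500) = 89/305

P(the email is spam|the filter flags the email) = 89/305 ≈ 29.18%


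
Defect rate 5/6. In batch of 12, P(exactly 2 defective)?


Binomial: P(X=2) = C(12,2)×p^2×(1-p)^10
= 66 × 25/36 × 1/60466176 = 275/362797056

P(X=2) = 275/362797056 ≈ 0.00%


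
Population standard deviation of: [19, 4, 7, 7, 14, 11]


Mean = 62/6 = 31/3
  (19-31/3)²=676/9
  (4-31/3)²=361/9
  (7-31/3)²=100/9
  (7-31/3)²=100/9
  (14-31/3)²=121/9
  (11-31/3)²=4/9
Σ(x-μ)² = 454/3
σ² = (454/3)/6 = 227/9

σ = √(227/9) ≈ 5.0222


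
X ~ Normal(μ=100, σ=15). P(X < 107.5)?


z = (107.5-100)/15 = 0.5
P(Z < 0.5) = 0.6915

P(X < 107.5) ≈ 0.6915


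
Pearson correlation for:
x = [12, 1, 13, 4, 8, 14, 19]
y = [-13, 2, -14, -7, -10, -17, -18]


n=7, Σx=71, Σy=-77, Σxy=-1024, Σx²=951, Σy²=1131
r = (7×(-1024) - 71×(-77))/√((7×951 - 71²)(7×1131 - (-77)²))
= -1701/√(1616×1988) = -1701/√3212608 ≈ -1701/1792.3750 ≈ -0.9490

r ≈ -0.9490


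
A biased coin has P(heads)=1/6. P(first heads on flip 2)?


Geometric: P(X=2) = (1-p)^(k-1)×p = (5/6)^1×1/6 = 5/36

P(X=2) = 5/36 ≈ 13.89%


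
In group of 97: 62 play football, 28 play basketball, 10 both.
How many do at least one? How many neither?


|A∪B| = 62+28-10 = 80
Neither = 97-80 = 17

At least one: 80; Neither: 17


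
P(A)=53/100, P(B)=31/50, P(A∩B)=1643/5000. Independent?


P(A)×P(B) = 1643/5000
P(A∩B) = 1643/5000
Equal ✓ → Independent

Yes, independent


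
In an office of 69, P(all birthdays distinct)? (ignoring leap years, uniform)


P(all different) = Π(365-i)/365 for i=0..68
= (365/365)×(364/365)×...×(297/365)
= 0.001036

P ≈ 0.0010 ≈ 0.10%


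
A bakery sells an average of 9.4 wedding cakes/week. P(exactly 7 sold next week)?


Poisson(λ=9.4): P(X=7) = e^(-λ)×λ^k/k!
= e^(-9.4) × 9.4^7 / 7!
≈ 8.272406556e-05 × 6484775.94193 / 5040 ≈ 0.106438

P(X=7) ≈ 0.106438 ≈ 10.64%


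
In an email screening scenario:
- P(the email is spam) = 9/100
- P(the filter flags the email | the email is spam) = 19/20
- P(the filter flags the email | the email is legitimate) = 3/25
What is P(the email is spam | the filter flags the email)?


Using Bayes' theorem:
P(A|B) = P(B|A)·P(A) / P(B)

P(the filter flags the email) = 19/20 × 9/100 + 3/25 × 91/100
= 171/2000 + 273/2500 = 1947/10000

P(the email is spam|the filter flags the email) = (171/2000) / (1947/10000) = 285/649

P(the email is spam|the filter flags the email) = 285/649 ≈ 43.91%


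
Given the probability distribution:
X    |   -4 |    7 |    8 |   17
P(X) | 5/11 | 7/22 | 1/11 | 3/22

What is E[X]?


E[X] = Σ x·P(X=x)
= (-4)×(5/11) + (7)×(7/22) + (8)×(1/11) + (17)×(3/22)
= 38/11

E[X] = 38/11


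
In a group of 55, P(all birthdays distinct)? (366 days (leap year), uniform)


P(all different) = Π(366-i)/366 for i=0..54
= (366/366)×(365/366)×...×(312/366)
= 0.013909

P ≈ 0.0139 ≈ 1.39%


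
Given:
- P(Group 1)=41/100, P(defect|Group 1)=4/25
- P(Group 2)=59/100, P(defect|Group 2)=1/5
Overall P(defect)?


P(B) = Σ P(B|Aᵢ)×P(Aᵢ)
  4/25×41/100 = 41/625
  1/5×59/100 = 59/500
Sum = 459/2500

P(defect) = 459/2500 ≈ 18.36%


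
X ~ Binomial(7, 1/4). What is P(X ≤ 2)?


P(X ≤ 2) = Σ P(X=i) for i=0..2
P(X=0) = 2187/16384
P(X=1) = 5103/16384
P(X=2) = 5103/16384
Sum = 12393/16384

P(X ≤ 2) = 12393/16384 ≈ 75.64%


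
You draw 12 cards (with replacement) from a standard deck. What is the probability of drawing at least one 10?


P(not a 10) = 48/52 = 12/13
P(none in 12 draws) = (12/13)^12 = 8916100448256/23298085122481
P(≥1 10) = 1 - 8916100448256/23298085122481 = 14381984674225/23298085122481

P = 14381984674225/23298085122481 ≈ 61.73%


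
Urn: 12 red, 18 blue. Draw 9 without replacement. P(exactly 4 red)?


Hypergeometric: C(12,4)×C(18,5)/C(30,9)
= 495×8568/14307150 = 12852/43355

P(X=4) = 12852/43355 ≈ 29.64%


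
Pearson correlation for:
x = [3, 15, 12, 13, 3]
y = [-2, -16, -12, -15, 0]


n=5, Σx=46, Σy=-45, Σxy=-585, Σx²=556, Σy²=629
r = (5×(-585) - 46×(-45))/√((5×556 - 46²)(5×629 - (-45)²))
= -855/√(664×1120) = -855/√743680 ≈ -855/862.3688 ≈ -0.9915

r ≈ -0.9915


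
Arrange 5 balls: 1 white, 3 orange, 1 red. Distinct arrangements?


5!/(1!×3!×1!) = 20

20


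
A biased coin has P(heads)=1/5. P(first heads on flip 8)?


Geometric: P(X=8) = (1-p)^(k-1)×p = (4/5)^7×1/5 = 16384/390625

P(X=8) = 16384/390625 ≈ 4.19%


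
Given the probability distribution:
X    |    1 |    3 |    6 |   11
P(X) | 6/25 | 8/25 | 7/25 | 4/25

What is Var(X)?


E[X] = 116/25
E[X²] = 814/25
Var(X) = E[X²] - (E[X])² = 814/25 - 13456/625 = 6894/625

Var(X) = 6894/625 ≈ 11.0304


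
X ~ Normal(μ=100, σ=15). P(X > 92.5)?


z = (92.5-100)/15 = -0.5
P(X > 92.5) = 1 - P(Z ≤ -0.5) = 1 - 0.3085 = 0.6915

P(X > 92.5) ≈ 0.6915


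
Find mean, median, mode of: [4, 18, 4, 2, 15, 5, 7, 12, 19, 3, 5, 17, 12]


Sorted: [2, 3, 4, 4, 5, 5, 7, 12, 12, 15, 17, 18, 19]
Mean = 123/13
Median = 7
Freq: {4: 2, 18: 1, 2: 1, 15: 1, 5: 2, 7: 1, 12: 2, 19: 1, 3: 1, 17: 1}
Mode: [4, 5, 12]

Mean=123/13, Median=7, Mode=[4, 5, 12]


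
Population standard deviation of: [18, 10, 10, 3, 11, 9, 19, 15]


Mean = 95/8
  (18-95/8)²=2401/64
  (10-95/8)²=225/64
  (10-95/8)²=225/64
  (3-95/8)²=5041/64
  (11-95/8)²=49/64
  (9-95/8)²=529/64
  (19-95/8)²=3249/64
  (15-95/8)²=625/64
Σ(x-μ)² = 1543/8
σ² = (1543/8)/8 = 1543/64

σ = √(1543/64) ≈ 4.9101


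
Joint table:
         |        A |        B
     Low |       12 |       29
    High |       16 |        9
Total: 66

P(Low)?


P(Low) = (12+29)/66 = 41/66

P(Low) = 41/66 ≈ 62.12%


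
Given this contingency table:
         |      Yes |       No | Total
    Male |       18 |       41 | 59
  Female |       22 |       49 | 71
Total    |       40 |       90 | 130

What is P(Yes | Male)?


P(Yes | Male) = 18/(18+41) = 18/59

P(Yes|Male) = 18/59 ≈ 30.51%


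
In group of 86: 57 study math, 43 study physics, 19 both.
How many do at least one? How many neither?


|A∪B| = 57+43-19 = 81
Neither = 86-81 = 5

At least one: 81; Neither: 5


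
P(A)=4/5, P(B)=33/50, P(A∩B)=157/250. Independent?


P(A)×P(B) = 66/125
P(A∩B) = 157/250
Not equal → NOT independent

No, not independent


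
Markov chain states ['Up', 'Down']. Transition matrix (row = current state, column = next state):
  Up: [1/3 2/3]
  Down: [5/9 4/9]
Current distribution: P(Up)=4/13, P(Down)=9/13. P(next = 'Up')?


P(next=Up) = Σᵢ P(now=i)×P(i→Up)
= 4/13×1/3 + 9/13×5/9
= 4/39 + 5/13 = 19/39

P = 19/39 ≈ 0.4872


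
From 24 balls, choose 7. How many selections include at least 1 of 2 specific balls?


Complement: C(24,7) - C(22,7) = 346104 - 170544 = 175560

175560


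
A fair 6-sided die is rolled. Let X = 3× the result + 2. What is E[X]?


E[die] = (1+6)/2 = 7/2
E[X] = 3×7/2 + 2 = 25/2

E[X] = 25/2


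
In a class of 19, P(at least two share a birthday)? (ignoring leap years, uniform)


P(all different) = Π(365-i)/365 for i=0..18
= 0.620881
P(match) = 1 - 0.620881 = 0.379119

P ≈ 0.3791 ≈ 37.91%


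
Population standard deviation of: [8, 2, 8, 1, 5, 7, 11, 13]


Mean = 55/8
  (8-55/8)²=81/64
  (2-55/8)²=1521/64
  (8-55/8)²=81/64
  (1-55/8)²=2209/64
  (5-55/8)²=225/64
  (7-55/8)²=1/64
  (11-55/8)²=1089/64
  (13-55/8)²=2401/64
Σ(x-μ)² = 951/8
σ² = (951/8)/8 = 951/64

σ = √(951/64) ≈ 3.8548


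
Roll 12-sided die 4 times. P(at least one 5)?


P(no 5)^4 = (11/12)^4 = 14641/20736
P(≥1) = 1 - 14641/20736 = 6095/20736

P = 6095/20736 ≈ 29.39%


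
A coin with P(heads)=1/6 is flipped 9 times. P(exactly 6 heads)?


Binomial: P(X=6) = C(9,6)×p^6×(1-p)^3
= 84 × 1/46656 × 125/216 = 875/839808

P(X=6) = 875/839808 ≈ 0.10%


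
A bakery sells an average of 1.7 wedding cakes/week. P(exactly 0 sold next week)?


Poisson(λ=1.7): P(X=0) = e^(-λ)×λ^k/k!
= e^(-1.7) × 1.7^0 / 0!
≈ 0.1826835241 × 1 / 1 ≈ 0.182684

P(X=0) ≈ 0.182684 ≈ 18.27%


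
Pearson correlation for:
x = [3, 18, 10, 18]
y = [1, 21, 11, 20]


n=4, Σx=49, Σy=53, Σxy=851, Σx²=757, Σy²=963
r = (4×851 - 49×53)/√((4×757 - 49²)(4×963 - 53²))
= 807/√(627×1043) = 807/√653961 ≈ 807/808.6786 ≈ 0.9979

r ≈ 0.9979


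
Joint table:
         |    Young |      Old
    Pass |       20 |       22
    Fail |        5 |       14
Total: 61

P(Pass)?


P(Pass) = (20+22)/61 = 42/61

P(Pass) = 42/61 ≈ 68.85%


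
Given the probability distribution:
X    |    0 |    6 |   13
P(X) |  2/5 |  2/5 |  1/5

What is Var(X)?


E[X] = 5
E[X²] = 241/5
Var(X) = E[X²] - (E[X])² = 241/5 - 25 = 116/5

Var(X) = 116/5 ≈ 23.2000


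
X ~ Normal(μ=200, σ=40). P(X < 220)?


z = (220-200)/40 = 0.5
P(Z < 0.5) = 0.6915

P(X < 220) ≈ 0.6915


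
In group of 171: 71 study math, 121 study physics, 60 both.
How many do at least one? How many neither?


|A∪B| = 71+121-60 = 132
Neither = 171-132 = 39

At least one: 132; Neither: 39


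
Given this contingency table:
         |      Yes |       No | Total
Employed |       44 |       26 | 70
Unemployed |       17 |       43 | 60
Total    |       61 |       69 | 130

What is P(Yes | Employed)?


P(Yes | Employed) = 44/(44+26) = 44/70 = 22/35

P(Yes|Employed) = 22/35 ≈ 62.86%


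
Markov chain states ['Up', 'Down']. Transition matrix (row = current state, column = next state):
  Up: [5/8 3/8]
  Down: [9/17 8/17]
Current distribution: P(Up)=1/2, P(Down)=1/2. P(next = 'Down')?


P(next=Down) = Σᵢ P(now=i)×P(i→Down)
= 1/2×3/8 + 1/2×8/17
= 3/16 + 4/17 = 115/272

P = 115/272 ≈ 0.4228
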